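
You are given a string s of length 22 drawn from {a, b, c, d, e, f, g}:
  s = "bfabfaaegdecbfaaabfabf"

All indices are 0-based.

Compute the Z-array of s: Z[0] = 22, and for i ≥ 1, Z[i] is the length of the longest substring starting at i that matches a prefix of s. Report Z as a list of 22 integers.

Z[0]=22
i=1: outside box; Z[1]=0
i=2: outside box; Z[2]=0
i=3: outside box; Z[3]=3 extend→box=[3,6)
i=4: min(r-i=2, Z[1]=0)=0; Z[4]=0
i=5: min(r-i=1, Z[2]=0)=0; Z[5]=0
i=6: outside box; Z[6]=0
i=7: outside box; Z[7]=0
i=8: outside box; Z[8]=0
i=9: outside box; Z[9]=0
i=10: outside box; Z[10]=0
i=11: outside box; Z[11]=0
i=12: outside box; Z[12]=3 extend→box=[12,15)
i=13: min(r-i=2, Z[1]=0)=0; Z[13]=0
i=14: min(r-i=1, Z[2]=0)=0; Z[14]=0
i=15: outside box; Z[15]=0
i=16: outside box; Z[16]=0
i=17: outside box; Z[17]=5 extend→box=[17,22)
i=18: min(r-i=4, Z[1]=0)=0; Z[18]=0
i=19: min(r-i=3, Z[2]=0)=0; Z[19]=0
i=20: min(r-i=2, Z[3]=3)=2; Z[20]=2
i=21: min(r-i=1, Z[4]=0)=0; Z[21]=0

[22, 0, 0, 3, 0, 0, 0, 0, 0, 0, 0, 0, 3, 0, 0, 0, 0, 5, 0, 0, 2, 0]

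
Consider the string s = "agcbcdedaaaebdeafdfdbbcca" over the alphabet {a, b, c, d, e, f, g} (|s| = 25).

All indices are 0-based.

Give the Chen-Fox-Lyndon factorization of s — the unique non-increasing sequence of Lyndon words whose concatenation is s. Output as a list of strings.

emit factor 1: 'agcbcded' (i=0, period=8)
emit factor 2: 'aaaebdeafdfdbbcc' (i=8, period=16)
emit factor 3: 'a' (i=24, period=1)

["agcbcded", "aaaebdeafdfdbbcc", "a"]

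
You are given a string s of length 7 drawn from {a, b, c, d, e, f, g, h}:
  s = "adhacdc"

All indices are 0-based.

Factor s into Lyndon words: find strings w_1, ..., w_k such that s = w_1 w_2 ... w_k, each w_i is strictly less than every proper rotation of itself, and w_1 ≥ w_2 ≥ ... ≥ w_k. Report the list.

emit factor 1: 'adh' (i=0, period=3)
emit factor 2: 'acdc' (i=3, period=4)

["adh", "acdc"]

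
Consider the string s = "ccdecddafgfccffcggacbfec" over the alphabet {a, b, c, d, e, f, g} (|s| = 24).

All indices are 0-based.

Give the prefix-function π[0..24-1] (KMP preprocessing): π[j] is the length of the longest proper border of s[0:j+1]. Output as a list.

[0, 1, 0, 0, 1, 0, 0, 0, 0, 0, 0, 1, 2, 0, 0, 1, 0, 0, 0, 1, 0, 0, 0, 1]

π[0] = 0
j=1 s[j]='c': π[1]=1 (border 'c')
j=2 s[j]='d': k: 1→0; π[2]=0 (border '')
j=3 s[j]='e': π[3]=0 (border '')
j=4 s[j]='c': π[4]=1 (border 'c')
j=5 s[j]='d': k: 1→0; π[5]=0 (border '')
j=6 s[j]='d': π[6]=0 (border '')
j=7 s[j]='a': π[7]=0 (border '')
j=8 s[j]='f': π[8]=0 (border '')
j=9 s[j]='g': π[9]=0 (border '')
j=10 s[j]='f': π[10]=0 (border '')
j=11 s[j]='c': π[11]=1 (border 'c')
j=12 s[j]='c': π[12]=2 (border 'cc')
j=13 s[j]='f': k: 2→1→0; π[13]=0 (border '')
j=14 s[j]='f': π[14]=0 (border '')
j=15 s[j]='c': π[15]=1 (border 'c')
j=16 s[j]='g': k: 1→0; π[16]=0 (border '')
j=17 s[j]='g': π[17]=0 (border '')
j=18 s[j]='a': π[18]=0 (border '')
j=19 s[j]='c': π[19]=1 (border 'c')
j=20 s[j]='b': k: 1→0; π[20]=0 (border '')
j=21 s[j]='f': π[21]=0 (border '')
j=22 s[j]='e': π[22]=0 (border '')
j=23 s[j]='c': π[23]=1 (border 'c')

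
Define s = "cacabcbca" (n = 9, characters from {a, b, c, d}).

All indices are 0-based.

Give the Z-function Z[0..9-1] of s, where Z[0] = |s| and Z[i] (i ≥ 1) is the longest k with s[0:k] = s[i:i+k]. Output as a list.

[9, 0, 2, 0, 0, 1, 0, 2, 0]

Z[0]=9
i=1: i≥r, start 0; Z[1]=0
i=2: i≥r, start 0; Z[2]=2 scan→box=[2,4)
i=3: min(r-i=1, Z[1]=0)=0; Z[3]=0
i=4: i≥r, start 0; Z[4]=0
i=5: i≥r, start 0; Z[5]=1 scan→box=[5,6)
i=6: i≥r, start 0; Z[6]=0
i=7: i≥r, start 0; Z[7]=2 scan→box=[7,9)
i=8: min(r-i=1, Z[1]=0)=0; Z[8]=0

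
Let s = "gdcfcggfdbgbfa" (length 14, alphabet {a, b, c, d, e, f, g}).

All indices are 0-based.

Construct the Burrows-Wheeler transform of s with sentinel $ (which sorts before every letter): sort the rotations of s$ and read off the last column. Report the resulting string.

afgddffgbcgb$gc

rank  rotation         last
    0  $gdcfcggfdbgbfa  a
    1  a$gdcfcggfdbgbf  f
    2  bfa$gdcfcggfdbg  g
    3  bgbfa$gdcfcggfd  d
    4  cfcggfdbgbfa$gd  d
    5  cggfdbgbfa$gdcf  f
    6  dbgbfa$gdcfcggf  f
    7  dcfcggfdbgbfa$g  g
    8  fa$gdcfcggfdbgb  b
    9  fcggfdbgbfa$gdc  c
   10  fdbgbfa$gdcfcgg  g
   11  gbfa$gdcfcggfdb  b
   12  gdcfcggfdbgbfa$  $
   13  gfdbgbfa$gdcfcg  g
   14  ggfdbgbfa$gdcfc  c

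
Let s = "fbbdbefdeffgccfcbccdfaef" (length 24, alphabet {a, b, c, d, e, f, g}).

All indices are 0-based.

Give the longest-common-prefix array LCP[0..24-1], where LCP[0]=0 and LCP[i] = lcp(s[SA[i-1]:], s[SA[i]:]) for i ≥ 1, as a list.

[0, 0, 1, 1, 1, 0, 1, 2, 1, 1, 0, 1, 1, 0, 2, 2, 0, 1, 1, 1, 1, 1, 1, 0]

rank | idx | suffix
   0 |  21 | aef
   1 |   1 | bbdbefdeffgccfcbccdfaef
   2 |  16 | bccdfaef
   3 |   2 | bdbefdeffgccfcbccdfaef
   4 |   4 | befdeffgccfcbccdfaef
   5 |  15 | cbccdfaef
   6 |  17 | ccdfaef
   7 |  12 | ccfcbccdfaef
   8 |  18 | cdfaef
   9 |  13 | cfcbccdfaef
  10 |   3 | dbefdeffgccfcbccdfaef
  11 |   7 | deffgccfcbccdfaef
  12 |  19 | dfaef
  13 |  22 | ef
  14 |   5 | efdeffgccfcbccdfaef
  15 |   8 | effgccfcbccdfaef
  16 |  23 | f
  17 |  20 | faef
  18 |   0 | fbbdbefdeffgccfcbccdfaef
  19 |  14 | fcbccdfaef
  20 |   6 | fdeffgccfcbccdfaef
  21 |   9 | ffgccfcbccdfaef
  22 |  10 | fgccfcbccdfaef
  23 |  11 | gccfcbccdfaef

SA = [21, 1, 16, 2, 4, 15, 17, 12, 18, 13, 3, 7, 19, 22, 5, 8, 23, 20, 0, 14, 6, 9, 10, 11]
rank  pair      lcp
   1  s[21:],s[1:]  0  ''
   2  s[1:],s[16:]  1  'b'
   3  s[16:],s[2:]  1  'b'
   4  s[2:],s[4:]  1  'b'
   5  s[4:],s[15:]  0  ''
   6  s[15:],s[17:]  1  'c'
   7  s[17:],s[12:]  2  'cc'
   8  s[12:],s[18:]  1  'c'
   9  s[18:],s[13:]  1  'c'
  10  s[13:],s[3:]  0  ''
  11  s[3:],s[7:]  1  'd'
  12  s[7:],s[19:]  1  'd'
  13  s[19:],s[22:]  0  ''
  14  s[22:],s[5:]  2  'ef'
  15  s[5:],s[8:]  2  'ef'
  16  s[8:],s[23:]  0  ''
  17  s[23:],s[20:]  1  'f'
  18  s[20:],s[0:]  1  'f'
  19  s[0:],s[14:]  1  'f'
  20  s[14:],s[6:]  1  'f'
  21  s[6:],s[9:]  1  'f'
  22  s[9:],s[10:]  1  'f'
  23  s[10:],s[11:]  0  ''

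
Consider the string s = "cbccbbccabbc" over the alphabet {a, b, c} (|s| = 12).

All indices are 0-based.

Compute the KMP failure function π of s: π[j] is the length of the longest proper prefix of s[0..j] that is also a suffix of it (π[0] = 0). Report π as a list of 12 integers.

π[0] = 0
j=1 s[j]='b': π[1]=0 (border '')
j=2 s[j]='c': π[2]=1 (border 'c')
j=3 s[j]='c': k: 1→0; π[3]=1 (border 'c')
j=4 s[j]='b': π[4]=2 (border 'cb')
j=5 s[j]='b': k: 2→0; π[5]=0 (border '')
j=6 s[j]='c': π[6]=1 (border 'c')
j=7 s[j]='c': k: 1→0; π[7]=1 (border 'c')
j=8 s[j]='a': k: 1→0; π[8]=0 (border '')
j=9 s[j]='b': π[9]=0 (border '')
j=10 s[j]='b': π[10]=0 (border '')
j=11 s[j]='c': π[11]=1 (border 'c')

[0, 0, 1, 1, 2, 0, 1, 1, 0, 0, 0, 1]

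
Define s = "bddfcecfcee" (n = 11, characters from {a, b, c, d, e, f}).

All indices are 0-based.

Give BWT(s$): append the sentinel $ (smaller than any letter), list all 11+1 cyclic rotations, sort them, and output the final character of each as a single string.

e$ffebdeccdc

rank  rotation      last
    0  $bddfcecfcee  e
    1  bddfcecfcee$  $
    2  cecfcee$bddf  f
    3  cee$bddfcecf  f
    4  cfcee$bddfce  e
    5  ddfcecfcee$b  b
    6  dfcecfcee$bd  d
    7  e$bddfcecfce  e
    8  ecfcee$bddfc  c
    9  ee$bddfcecfc  c
   10  fcecfcee$bdd  d
   11  fcee$bddfcec  c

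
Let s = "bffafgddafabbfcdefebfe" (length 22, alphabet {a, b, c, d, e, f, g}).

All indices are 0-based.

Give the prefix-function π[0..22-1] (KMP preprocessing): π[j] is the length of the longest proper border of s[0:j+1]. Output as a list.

[0, 0, 0, 0, 0, 0, 0, 0, 0, 0, 0, 1, 1, 2, 0, 0, 0, 0, 0, 1, 2, 0]

π[0] = 0
j=1 s[j]='f': π[1]=0 (border '')
j=2 s[j]='f': π[2]=0 (border '')
j=3 s[j]='a': π[3]=0 (border '')
j=4 s[j]='f': π[4]=0 (border '')
j=5 s[j]='g': π[5]=0 (border '')
j=6 s[j]='d': π[6]=0 (border '')
j=7 s[j]='d': π[7]=0 (border '')
j=8 s[j]='a': π[8]=0 (border '')
j=9 s[j]='f': π[9]=0 (border '')
j=10 s[j]='a': π[10]=0 (border '')
j=11 s[j]='b': π[11]=1 (border 'b')
j=12 s[j]='b': k: 1→0; π[12]=1 (border 'b')
j=13 s[j]='f': π[13]=2 (border 'bf')
j=14 s[j]='c': k: 2→0; π[14]=0 (border '')
j=15 s[j]='d': π[15]=0 (border '')
j=16 s[j]='e': π[16]=0 (border '')
j=17 s[j]='f': π[17]=0 (border '')
j=18 s[j]='e': π[18]=0 (border '')
j=19 s[j]='b': π[19]=1 (border 'b')
j=20 s[j]='f': π[20]=2 (border 'bf')
j=21 s[j]='e': k: 2→0; π[21]=0 (border '')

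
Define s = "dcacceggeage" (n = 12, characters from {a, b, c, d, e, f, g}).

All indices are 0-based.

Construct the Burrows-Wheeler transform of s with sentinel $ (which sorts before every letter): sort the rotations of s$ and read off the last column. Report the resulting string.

rank  rotation       last
    0  $dcacceggeage  e
    1  acceggeage$dc  c
    2  age$dcaccegge  e
    3  cacceggeage$d  d
    4  cceggeage$dca  a
    5  ceggeage$dcac  c
    6  dcacceggeage$  $
    7  e$dcacceggeag  g
    8  eage$dcaccegg  g
    9  eggeage$dcacc  c
   10  ge$dcacceggea  a
   11  geage$dcacceg  g
   12  ggeage$dcacce  e

ecedac$ggcage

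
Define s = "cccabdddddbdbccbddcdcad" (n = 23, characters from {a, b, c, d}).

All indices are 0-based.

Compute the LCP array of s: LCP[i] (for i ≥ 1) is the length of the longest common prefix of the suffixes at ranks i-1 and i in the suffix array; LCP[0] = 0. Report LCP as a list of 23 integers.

[0, 1, 0, 1, 2, 3, 0, 2, 1, 1, 2, 2, 1, 0, 1, 2, 1, 2, 1, 2, 2, 3, 4]

sorted suffixes:
  #0 SA[0]=3  'abdddddbdbccbddcdcad'
  #1 SA[1]=21  'ad'
  #2 SA[2]=12  'bccbddcdcad'
  #3 SA[3]=10  'bdbccbddcdcad'
  #4 SA[4]=15  'bddcdcad'
  #5 SA[5]=4  'bdddddbdbccbddcdcad'
  #6 SA[6]=2  'cabdddddbdbccbddcdcad'
  #7 SA[7]=20  'cad'
  #8 SA[8]=14  'cbddcdcad'
  #9 SA[9]=1  'ccabdddddbdbccbddcdcad'
  #10 SA[10]=13  'ccbddcdcad'
  #11 SA[11]=0  'cccabdddddbdbccbddcdcad'
  #12 SA[12]=18  'cdcad'
  #13 SA[13]=22  'd'
  #14 SA[14]=11  'dbccbddcdcad'
  #15 SA[15]=9  'dbdbccbddcdcad'
  #16 SA[16]=19  'dcad'
  #17 SA[17]=17  'dcdcad'
  #18 SA[18]=8  'ddbdbccbddcdcad'
  #19 SA[19]=16  'ddcdcad'
  #20 SA[20]=7  'dddbdbccbddcdcad'
  #21 SA[21]=6  'ddddbdbccbddcdcad'
  #22 SA[22]=5  'dddddbdbccbddcdcad'

SA = [3, 21, 12, 10, 15, 4, 2, 20, 14, 1, 13, 0, 18, 22, 11, 9, 19, 17, 8, 16, 7, 6, 5]
[i] adj suffixes → lcp
  [1] 3/21 → 1 ('a')
  [2] 21/12 → 0 ('')
  [3] 12/10 → 1 ('b')
  [4] 10/15 → 2 ('bd')
  [5] 15/4 → 3 ('bdd')
  [6] 4/2 → 0 ('')
  [7] 2/20 → 2 ('ca')
  [8] 20/14 → 1 ('c')
  [9] 14/1 → 1 ('c')
  [10] 1/13 → 2 ('cc')
  [11] 13/0 → 2 ('cc')
  [12] 0/18 → 1 ('c')
  [13] 18/22 → 0 ('')
  [14] 22/11 → 1 ('d')
  [15] 11/9 → 2 ('db')
  [16] 9/19 → 1 ('d')
  [17] 19/17 → 2 ('dc')
  [18] 17/8 → 1 ('d')
  [19] 8/16 → 2 ('dd')
  [20] 16/7 → 2 ('dd')
  [21] 7/6 → 3 ('ddd')
  [22] 6/5 → 4 ('dddd')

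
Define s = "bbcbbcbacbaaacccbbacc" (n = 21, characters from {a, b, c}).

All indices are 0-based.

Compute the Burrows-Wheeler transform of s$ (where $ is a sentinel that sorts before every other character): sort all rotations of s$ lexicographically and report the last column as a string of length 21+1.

cbabbaccbcc$bbcabcbaca

rank  rotation                last
    0  $bbcbbcbacbaaacccbbacc  c
    1  aaacccbbacc$bbcbbcbacb  b
    2  aacccbbacc$bbcbbcbacba  a
    3  acbaaacccbbacc$bbcbbcb  b
    4  acc$bbcbbcbacbaaacccbb  b
    5  acccbbacc$bbcbbcbacbaa  a
    6  baaacccbbacc$bbcbbcbac  c
    7  bacbaaacccbbacc$bbcbbc  c
    8  bacc$bbcbbcbacbaaacccb  b
    9  bbacc$bbcbbcbacbaaaccc  c
   10  bbcbacbaaacccbbacc$bbc  c
   11  bbcbbcbacbaaacccbbacc$  $
   12  bcbacbaaacccbbacc$bbcb  b
   13  bcbbcbacbaaacccbbacc$b  b
   14  c$bbcbbcbacbaaacccbbac  c
   15  cbaaacccbbacc$bbcbbcba  a
   16  cbacbaaacccbbacc$bbcbb  b
   17  cbbacc$bbcbbcbacbaaacc  c
   18  cbbcbacbaaacccbbacc$bb  b
   19  cc$bbcbbcbacbaaacccbba  a
   20  ccbbacc$bbcbbcbacbaaac  c
   21  cccbbacc$bbcbbcbacbaaa  a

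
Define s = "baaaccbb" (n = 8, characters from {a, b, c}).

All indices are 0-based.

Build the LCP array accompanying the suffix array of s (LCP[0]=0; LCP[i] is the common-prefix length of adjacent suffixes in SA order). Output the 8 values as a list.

[0, 2, 1, 0, 1, 1, 0, 1]

rank→(start, suffix):
  0 → (1, 'aaaccbb')
  1 → (2, 'aaccbb')
  2 → (3, 'accbb')
  3 → (7, 'b')
  4 → (0, 'baaaccbb')
  5 → (6, 'bb')
  6 → (5, 'cbb')
  7 → (4, 'ccbb')

SA = [1, 2, 3, 7, 0, 6, 5, 4]
[i] adj suffixes → lcp
  [1] 1/2 → 2 ('aa')
  [2] 2/3 → 1 ('a')
  [3] 3/7 → 0 ('')
  [4] 7/0 → 1 ('b')
  [5] 0/6 → 1 ('b')
  [6] 6/5 → 0 ('')
  [7] 5/4 → 1 ('c')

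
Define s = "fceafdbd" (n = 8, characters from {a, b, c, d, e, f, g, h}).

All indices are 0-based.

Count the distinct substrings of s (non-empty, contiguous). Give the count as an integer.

34

rank→(start, suffix):
  0 → (3, 'afdbd')
  1 → (6, 'bd')
  2 → (1, 'ceafdbd')
  3 → (7, 'd')
  4 → (5, 'dbd')
  5 → (2, 'eafdbd')
  6 → (0, 'fceafdbd')
  7 → (4, 'fdbd')

SA = [3, 6, 1, 7, 5, 2, 0, 4]
i: (SA[i-1],SA[i]) lcp shared
  1: (3,6) 0 ''
  2: (6,1) 0 ''
  3: (1,7) 0 ''
  4: (7,5) 1 'd'
  5: (5,2) 0 ''
  6: (2,0) 0 ''
  7: (0,4) 1 'f'

n(n+1)/2 = 8·9/2 = 36
Σ LCP = 0 + 0 + 0 + 0 + 1 + 0 + 0 + 1 = 2
distinct = 36 − 2 = 34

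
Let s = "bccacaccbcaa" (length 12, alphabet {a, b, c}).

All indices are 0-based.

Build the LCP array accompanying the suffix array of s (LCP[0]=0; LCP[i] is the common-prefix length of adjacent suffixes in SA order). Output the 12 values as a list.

rank | idx | suffix
   0 |  11 | a
   1 |  10 | aa
   2 |   3 | acaccbcaa
   3 |   5 | accbcaa
   4 |   8 | bcaa
   5 |   0 | bccacaccbcaa
   6 |   9 | caa
   7 |   2 | cacaccbcaa
   8 |   4 | caccbcaa
   9 |   7 | cbcaa
  10 |   1 | ccacaccbcaa
  11 |   6 | ccbcaa

SA = [11, 10, 3, 5, 8, 0, 9, 2, 4, 7, 1, 6]
i: (SA[i-1],SA[i]) lcp shared
  1: (11,10) 1 'a'
  2: (10,3) 1 'a'
  3: (3,5) 2 'ac'
  4: (5,8) 0 ''
  5: (8,0) 2 'bc'
  6: (0,9) 0 ''
  7: (9,2) 2 'ca'
  8: (2,4) 3 'cac'
  9: (4,7) 1 'c'
  10: (7,1) 1 'c'
  11: (1,6) 2 'cc'

[0, 1, 1, 2, 0, 2, 0, 2, 3, 1, 1, 2]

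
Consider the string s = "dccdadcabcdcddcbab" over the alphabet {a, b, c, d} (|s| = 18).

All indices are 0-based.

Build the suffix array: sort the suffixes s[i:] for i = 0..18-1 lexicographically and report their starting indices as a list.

[16, 7, 4, 17, 15, 8, 6, 14, 1, 2, 9, 11, 3, 5, 13, 0, 10, 12]

sorted suffixes:
  #0 SA[0]=16  'ab'
  #1 SA[1]=7  'abcdcddcbab'
  #2 SA[2]=4  'adcabcdcddcbab'
  #3 SA[3]=17  'b'
  #4 SA[4]=15  'bab'
  #5 SA[5]=8  'bcdcddcbab'
  #6 SA[6]=6  'cabcdcddcbab'
  #7 SA[7]=14  'cbab'
  #8 SA[8]=1  'ccdadcabcdcddcbab'
  #9 SA[9]=2  'cdadcabcdcddcbab'
  #10 SA[10]=9  'cdcddcbab'
  #11 SA[11]=11  'cddcbab'
  #12 SA[12]=3  'dadcabcdcddcbab'
  #13 SA[13]=5  'dcabcdcddcbab'
  #14 SA[14]=13  'dcbab'
  #15 SA[15]=0  'dccdadcabcdcddcbab'
  #16 SA[16]=10  'dcddcbab'
  #17 SA[17]=12  'ddcbab'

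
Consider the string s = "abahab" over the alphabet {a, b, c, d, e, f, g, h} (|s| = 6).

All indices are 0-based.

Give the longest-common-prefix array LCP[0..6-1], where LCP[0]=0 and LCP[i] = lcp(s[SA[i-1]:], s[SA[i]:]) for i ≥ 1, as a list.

rank | idx | suffix
   0 |   4 | ab
   1 |   0 | abahab
   2 |   2 | ahab
   3 |   5 | b
   4 |   1 | bahab
   5 |   3 | hab

SA = [4, 0, 2, 5, 1, 3]
i: (SA[i-1],SA[i]) lcp shared
  1: (4,0) 2 'ab'
  2: (0,2) 1 'a'
  3: (2,5) 0 ''
  4: (5,1) 1 'b'
  5: (1,3) 0 ''

[0, 2, 1, 0, 1, 0]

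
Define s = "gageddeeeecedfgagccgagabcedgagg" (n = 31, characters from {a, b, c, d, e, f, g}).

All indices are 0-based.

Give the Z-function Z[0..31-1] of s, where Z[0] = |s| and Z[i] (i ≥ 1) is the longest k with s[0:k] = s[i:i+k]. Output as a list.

Z[0]=31
i=1: i≥r, start 0; Z[1]=0
i=2: i≥r, start 0; Z[2]=1 extend→box=[2,3)
i=3: i≥r, start 0; Z[3]=0
i=4: i≥r, start 0; Z[4]=0
i=5: i≥r, start 0; Z[5]=0
i=6: i≥r, start 0; Z[6]=0
i=7: i≥r, start 0; Z[7]=0
i=8: i≥r, start 0; Z[8]=0
i=9: i≥r, start 0; Z[9]=0
i=10: i≥r, start 0; Z[10]=0
i=11: i≥r, start 0; Z[11]=0
i=12: i≥r, start 0; Z[12]=0
i=13: i≥r, start 0; Z[13]=0
i=14: i≥r, start 0; Z[14]=3 extend→box=[14,17)
i=15: min(r-i=2, Z[1]=0)=0; Z[15]=0
i=16: min(r-i=1, Z[2]=1)=1; Z[16]=1
i=17: i≥r, start 0; Z[17]=0
i=18: i≥r, start 0; Z[18]=0
i=19: i≥r, start 0; Z[19]=3 extend→box=[19,22)
i=20: min(r-i=2, Z[1]=0)=0; Z[20]=0
i=21: min(r-i=1, Z[2]=1)=1; Z[21]=2 extend→box=[21,23)
i=22: min(r-i=1, Z[1]=0)=0; Z[22]=0
i=23: i≥r, start 0; Z[23]=0
i=24: i≥r, start 0; Z[24]=0
i=25: i≥r, start 0; Z[25]=0
i=26: i≥r, start 0; Z[26]=0
i=27: i≥r, start 0; Z[27]=3 extend→box=[27,30)
i=28: min(r-i=2, Z[1]=0)=0; Z[28]=0
i=29: min(r-i=1, Z[2]=1)=1; Z[29]=1
i=30: i≥r, start 0; Z[30]=1 extend→box=[30,31)

[31, 0, 1, 0, 0, 0, 0, 0, 0, 0, 0, 0, 0, 0, 3, 0, 1, 0, 0, 3, 0, 2, 0, 0, 0, 0, 0, 3, 0, 1, 1]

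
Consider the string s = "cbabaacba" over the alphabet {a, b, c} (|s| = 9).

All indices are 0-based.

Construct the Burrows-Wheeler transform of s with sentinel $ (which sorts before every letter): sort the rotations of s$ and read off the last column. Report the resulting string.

abbbacaca$

rank  rotation    last
    0  $cbabaacba  a
    1  a$cbabaacb  b
    2  aacba$cbab  b
    3  abaacba$cb  b
    4  acba$cbaba  a
    5  ba$cbabaac  c
    6  baacba$cba  a
    7  babaacba$c  c
    8  cba$cbabaa  a
    9  cbabaacba$  $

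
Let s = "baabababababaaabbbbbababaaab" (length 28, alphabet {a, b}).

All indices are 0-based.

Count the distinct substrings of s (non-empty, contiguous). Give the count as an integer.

296

rank | idx | suffix
   0 |  24 | aaab
   1 |  12 | aaabbbbbababaaab
   2 |  25 | aab
   3 |   1 | aabababababaaabbbbbababaaab
   4 |  13 | aabbbbbababaaab
   5 |  26 | ab
   6 |  22 | abaaab
   7 |  10 | abaaabbbbbababaaab
   8 |  20 | ababaaab
   9 |   8 | ababaaabbbbbababaaab
  10 |   6 | abababaaabbbbbababaaab
  11 |   4 | ababababaaabbbbbababaaab
  12 |   2 | abababababaaabbbbbababaaab
  13 |  14 | abbbbbababaaab
  14 |  27 | b
  15 |  23 | baaab
  16 |  11 | baaabbbbbababaaab
  17 |   0 | baabababababaaabbbbbababaaab
  18 |  21 | babaaab
  19 |   9 | babaaabbbbbababaaab
  20 |  19 | bababaaab
  21 |   7 | bababaaabbbbbababaaab
  22 |   5 | babababaaabbbbbababaaab
  23 |   3 | bababababaaabbbbbababaaab
  24 |  18 | bbababaaab
  25 |  17 | bbbababaaab
  26 |  16 | bbbbababaaab
  27 |  15 | bbbbbababaaab

SA = [24, 12, 25, 1, 13, 26, 22, 10, 20, 8, 6, 4, 2, 14, 27, 23, 11, 0, 21, 9, 19, 7, 5, 3, 18, 17, 16, 15]
[i] adj suffixes → lcp
  [1] 24/12 → 4 ('aaab')
  [2] 12/25 → 2 ('aa')
  [3] 25/1 → 3 ('aab')
  [4] 1/13 → 3 ('aab')
  [5] 13/26 → 1 ('a')
  [6] 26/22 → 2 ('ab')
  [7] 22/10 → 6 ('abaaab')
  [8] 10/20 → 3 ('aba')
  [9] 20/8 → 8 ('ababaaab')
  [10] 8/6 → 5 ('ababa')
  [11] 6/4 → 7 ('abababa')
  [12] 4/2 → 9 ('ababababa')
  [13] 2/14 → 2 ('ab')
  [14] 14/27 → 0 ('')
  [15] 27/23 → 1 ('b')
  [16] 23/11 → 5 ('baaab')
  [17] 11/0 → 3 ('baa')
  [18] 0/21 → 2 ('ba')
  [19] 21/9 → 7 ('babaaab')
  [20] 9/19 → 4 ('baba')
  [21] 19/7 → 9 ('bababaaab')
  [22] 7/5 → 6 ('bababa')
  [23] 5/3 → 8 ('babababa')
  [24] 3/18 → 1 ('b')
  [25] 18/17 → 2 ('bb')
  [26] 17/16 → 3 ('bbb')
  [27] 16/15 → 4 ('bbbb')

n(n+1)/2 = 28·29/2 = 406
Σ LCP = 0 + 4 + 2 + 3 + 3 + 1 + 2 + 6 + 3 + 8 + 5 + 7 + 9 + 2 + 0 + 1 + 5 + 3 + 2 + 7 + 4 + 9 + 6 + 8 + 1 + 2 + 3 + 4 = 110
distinct = 406 − 110 = 296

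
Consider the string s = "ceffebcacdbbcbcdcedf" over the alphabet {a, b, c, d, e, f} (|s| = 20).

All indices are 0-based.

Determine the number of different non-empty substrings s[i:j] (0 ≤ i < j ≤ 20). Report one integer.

sorted suffixes:
  #0 SA[0]=7  'acdbbcbcdcedf'
  #1 SA[1]=10  'bbcbcdcedf'
  #2 SA[2]=5  'bcacdbbcbcdcedf'
  #3 SA[3]=11  'bcbcdcedf'
  #4 SA[4]=13  'bcdcedf'
  #5 SA[5]=6  'cacdbbcbcdcedf'
  #6 SA[6]=12  'cbcdcedf'
  #7 SA[7]=8  'cdbbcbcdcedf'
  #8 SA[8]=14  'cdcedf'
  #9 SA[9]=16  'cedf'
  #10 SA[10]=0  'ceffebcacdbbcbcdcedf'
  #11 SA[11]=9  'dbbcbcdcedf'
  #12 SA[12]=15  'dcedf'
  #13 SA[13]=18  'df'
  #14 SA[14]=4  'ebcacdbbcbcdcedf'
  #15 SA[15]=17  'edf'
  #16 SA[16]=1  'effebcacdbbcbcdcedf'
  #17 SA[17]=19  'f'
  #18 SA[18]=3  'febcacdbbcbcdcedf'
  #19 SA[19]=2  'ffebcacdbbcbcdcedf'

SA = [7, 10, 5, 11, 13, 6, 12, 8, 14, 16, 0, 9, 15, 18, 4, 17, 1, 19, 3, 2]
i: (SA[i-1],SA[i]) lcp shared
  1: (7,10) 0 ''
  2: (10,5) 1 'b'
  3: (5,11) 2 'bc'
  4: (11,13) 2 'bc'
  5: (13,6) 0 ''
  6: (6,12) 1 'c'
  7: (12,8) 1 'c'
  8: (8,14) 2 'cd'
  9: (14,16) 1 'c'
  10: (16,0) 2 'ce'
  11: (0,9) 0 ''
  12: (9,15) 1 'd'
  13: (15,18) 1 'd'
  14: (18,4) 0 ''
  15: (4,17) 1 'e'
  16: (17,1) 1 'e'
  17: (1,19) 0 ''
  18: (19,3) 1 'f'
  19: (3,2) 1 'f'

n(n+1)/2 = 20·21/2 = 210
Σ LCP = 0 + 0 + 1 + 2 + 2 + 0 + 1 + 1 + 2 + 1 + 2 + 0 + 1 + 1 + 0 + 1 + 1 + 0 + 1 + 1 = 18
distinct = 210 − 18 = 192

192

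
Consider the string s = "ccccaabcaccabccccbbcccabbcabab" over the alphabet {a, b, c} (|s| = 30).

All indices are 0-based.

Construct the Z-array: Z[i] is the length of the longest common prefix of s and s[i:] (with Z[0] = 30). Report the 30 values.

Z[0]=30
i=1: outside box; Z[1]=3 grow→box=[1,4)
i=2: min(r-i=2, Z[1]=3)=2; Z[2]=2
i=3: min(r-i=1, Z[2]=2)=1; Z[3]=1
i=4: outside box; Z[4]=0
i=5: outside box; Z[5]=0
i=6: outside box; Z[6]=0
i=7: outside box; Z[7]=1 grow→box=[7,8)
i=8: outside box; Z[8]=0
i=9: outside box; Z[9]=2 grow→box=[9,11)
i=10: min(r-i=1, Z[1]=3)=1; Z[10]=1
i=11: outside box; Z[11]=0
i=12: outside box; Z[12]=0
i=13: outside box; Z[13]=4 grow→box=[13,17)
i=14: min(r-i=3, Z[1]=3)=3; Z[14]=3
i=15: min(r-i=2, Z[2]=2)=2; Z[15]=2
i=16: min(r-i=1, Z[3]=1)=1; Z[16]=1
i=17: outside box; Z[17]=0
i=18: outside box; Z[18]=0
i=19: outside box; Z[19]=3 grow→box=[19,22)
i=20: min(r-i=2, Z[1]=3)=2; Z[20]=2
i=21: min(r-i=1, Z[2]=2)=1; Z[21]=1
i=22: outside box; Z[22]=0
i=23: outside box; Z[23]=0
i=24: outside box; Z[24]=0
i=25: outside box; Z[25]=1 grow→box=[25,26)
i=26: outside box; Z[26]=0
i=27: outside box; Z[27]=0
i=28: outside box; Z[28]=0
i=29: outside box; Z[29]=0

[30, 3, 2, 1, 0, 0, 0, 1, 0, 2, 1, 0, 0, 4, 3, 2, 1, 0, 0, 3, 2, 1, 0, 0, 0, 1, 0, 0, 0, 0]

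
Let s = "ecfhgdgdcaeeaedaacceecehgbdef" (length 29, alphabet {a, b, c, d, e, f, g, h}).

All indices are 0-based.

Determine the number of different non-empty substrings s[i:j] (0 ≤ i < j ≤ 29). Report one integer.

408

rank | idx | suffix
   0 |  15 | aacceecehgbdef
   1 |  16 | acceecehgbdef
   2 |  12 | aedaacceecehgbdef
   3 |   9 | aeeaedaacceecehgbdef
   4 |  25 | bdef
   5 |   8 | caeeaedaacceecehgbdef
   6 |  17 | cceecehgbdef
   7 |  18 | ceecehgbdef
   8 |  21 | cehgbdef
   9 |   1 | cfhgdgdcaeeaedaacceecehgbdef
  10 |  14 | daacceecehgbdef
  11 |   7 | dcaeeaedaacceecehgbdef
  12 |  26 | def
  13 |   5 | dgdcaeeaedaacceecehgbdef
  14 |  11 | eaedaacceecehgbdef
  15 |  20 | ecehgbdef
  16 |   0 | ecfhgdgdcaeeaedaacceecehgbdef
  17 |  13 | edaacceecehgbdef
  18 |  10 | eeaedaacceecehgbdef
  19 |  19 | eecehgbdef
  20 |  27 | ef
  21 |  22 | ehgbdef
  22 |  28 | f
  23 |   2 | fhgdgdcaeeaedaacceecehgbdef
  24 |  24 | gbdef
  25 |   6 | gdcaeeaedaacceecehgbdef
  26 |   4 | gdgdcaeeaedaacceecehgbdef
  27 |  23 | hgbdef
  28 |   3 | hgdgdcaeeaedaacceecehgbdef

SA = [15, 16, 12, 9, 25, 8, 17, 18, 21, 1, 14, 7, 26, 5, 11, 20, 0, 13, 10, 19, 27, 22, 28, 2, 24, 6, 4, 23, 3]
i: (SA[i-1],SA[i]) lcp shared
  1: (15,16) 1 'a'
  2: (16,12) 1 'a'
  3: (12,9) 2 'ae'
  4: (9,25) 0 ''
  5: (25,8) 0 ''
  6: (8,17) 1 'c'
  7: (17,18) 1 'c'
  8: (18,21) 2 'ce'
  9: (21,1) 1 'c'
  10: (1,14) 0 ''
  11: (14,7) 1 'd'
  12: (7,26) 1 'd'
  13: (26,5) 1 'd'
  14: (5,11) 0 ''
  15: (11,20) 1 'e'
  16: (20,0) 2 'ec'
  17: (0,13) 1 'e'
  18: (13,10) 1 'e'
  19: (10,19) 2 'ee'
  20: (19,27) 1 'e'
  21: (27,22) 1 'e'
  22: (22,28) 0 ''
  23: (28,2) 1 'f'
  24: (2,24) 0 ''
  25: (24,6) 1 'g'
  26: (6,4) 2 'gd'
  27: (4,23) 0 ''
  28: (23,3) 2 'hg'

n(n+1)/2 = 29·30/2 = 435
Σ LCP = 0 + 1 + 1 + 2 + 0 + 0 + 1 + 1 + 2 + 1 + 0 + 1 + 1 + 1 + 0 + 1 + 2 + 1 + 1 + 2 + 1 + 1 + 0 + 1 + 0 + 1 + 2 + 0 + 2 = 27
distinct = 435 − 27 = 408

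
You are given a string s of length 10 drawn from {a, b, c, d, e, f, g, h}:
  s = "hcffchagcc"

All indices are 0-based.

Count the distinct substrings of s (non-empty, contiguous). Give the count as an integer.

rank | idx | suffix
   0 |   6 | agcc
   1 |   9 | c
   2 |   8 | cc
   3 |   1 | cffchagcc
   4 |   4 | chagcc
   5 |   3 | fchagcc
   6 |   2 | ffchagcc
   7 |   7 | gcc
   8 |   5 | hagcc
   9 |   0 | hcffchagcc

SA = [6, 9, 8, 1, 4, 3, 2, 7, 5, 0]
rank  pair      lcp
   1  s[6:],s[9:]  0  ''
   2  s[9:],s[8:]  1  'c'
   3  s[8:],s[1:]  1  'c'
   4  s[1:],s[4:]  1  'c'
   5  s[4:],s[3:]  0  ''
   6  s[3:],s[2:]  1  'f'
   7  s[2:],s[7:]  0  ''
   8  s[7:],s[5:]  0  ''
   9  s[5:],s[0:]  1  'h'

n(n+1)/2 = 10·11/2 = 55
Σ LCP = 0 + 0 + 1 + 1 + 1 + 0 + 1 + 0 + 0 + 1 = 5
distinct = 55 − 5 = 50

50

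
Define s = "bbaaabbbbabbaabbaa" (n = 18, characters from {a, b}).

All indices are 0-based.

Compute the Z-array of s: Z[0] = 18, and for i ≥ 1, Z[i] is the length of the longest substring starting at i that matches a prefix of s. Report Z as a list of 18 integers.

[18, 1, 0, 0, 0, 2, 2, 3, 1, 0, 4, 1, 0, 0, 4, 1, 0, 0]

Z[0]=18
i=1: fresh scan; Z[1]=1 extend→box=[1,2)
i=2: fresh scan; Z[2]=0
i=3: fresh scan; Z[3]=0
i=4: fresh scan; Z[4]=0
i=5: fresh scan; Z[5]=2 extend→box=[5,7)
i=6: min(r-i=1, Z[1]=1)=1; Z[6]=2 extend→box=[6,8)
i=7: min(r-i=1, Z[1]=1)=1; Z[7]=3 extend→box=[7,10)
i=8: min(r-i=2, Z[1]=1)=1; Z[8]=1
i=9: min(r-i=1, Z[2]=0)=0; Z[9]=0
i=10: fresh scan; Z[10]=4 extend→box=[10,14)
i=11: min(r-i=3, Z[1]=1)=1; Z[11]=1
i=12: min(r-i=2, Z[2]=0)=0; Z[12]=0
i=13: min(r-i=1, Z[3]=0)=0; Z[13]=0
i=14: fresh scan; Z[14]=4 extend→box=[14,18)
i=15: min(r-i=3, Z[1]=1)=1; Z[15]=1
i=16: min(r-i=2, Z[2]=0)=0; Z[16]=0
i=17: min(r-i=1, Z[3]=0)=0; Z[17]=0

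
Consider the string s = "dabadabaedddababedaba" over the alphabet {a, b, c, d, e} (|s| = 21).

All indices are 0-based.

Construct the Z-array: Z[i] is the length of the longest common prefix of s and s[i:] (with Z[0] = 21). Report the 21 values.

[21, 0, 0, 0, 4, 0, 0, 0, 0, 1, 1, 4, 0, 0, 0, 0, 0, 4, 0, 0, 0]

Z[0]=21
i=1: fresh scan; Z[1]=0
i=2: fresh scan; Z[2]=0
i=3: fresh scan; Z[3]=0
i=4: fresh scan; Z[4]=4 scan→box=[4,8)
i=5: min(r-i=3, Z[1]=0)=0; Z[5]=0
i=6: min(r-i=2, Z[2]=0)=0; Z[6]=0
i=7: min(r-i=1, Z[3]=0)=0; Z[7]=0
i=8: fresh scan; Z[8]=0
i=9: fresh scan; Z[9]=1 scan→box=[9,10)
i=10: fresh scan; Z[10]=1 scan→box=[10,11)
i=11: fresh scan; Z[11]=4 scan→box=[11,15)
i=12: min(r-i=3, Z[1]=0)=0; Z[12]=0
i=13: min(r-i=2, Z[2]=0)=0; Z[13]=0
i=14: min(r-i=1, Z[3]=0)=0; Z[14]=0
i=15: fresh scan; Z[15]=0
i=16: fresh scan; Z[16]=0
i=17: fresh scan; Z[17]=4 scan→box=[17,21)
i=18: min(r-i=3, Z[1]=0)=0; Z[18]=0
i=19: min(r-i=2, Z[2]=0)=0; Z[19]=0
i=20: min(r-i=1, Z[3]=0)=0; Z[20]=0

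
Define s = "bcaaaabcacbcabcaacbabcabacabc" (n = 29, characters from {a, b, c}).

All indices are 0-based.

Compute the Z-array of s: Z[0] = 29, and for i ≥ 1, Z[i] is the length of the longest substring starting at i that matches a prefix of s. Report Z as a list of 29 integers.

[29, 0, 0, 0, 0, 0, 3, 0, 0, 0, 3, 0, 0, 4, 0, 0, 0, 0, 1, 0, 3, 0, 0, 1, 0, 0, 0, 2, 0]

Z[0]=29
i=1: i≥r, start 0; Z[1]=0
i=2: i≥r, start 0; Z[2]=0
i=3: i≥r, start 0; Z[3]=0
i=4: i≥r, start 0; Z[4]=0
i=5: i≥r, start 0; Z[5]=0
i=6: i≥r, start 0; Z[6]=3 grow→box=[6,9)
i=7: min(r-i=2, Z[1]=0)=0; Z[7]=0
i=8: min(r-i=1, Z[2]=0)=0; Z[8]=0
i=9: i≥r, start 0; Z[9]=0
i=10: i≥r, start 0; Z[10]=3 grow→box=[10,13)
i=11: min(r-i=2, Z[1]=0)=0; Z[11]=0
i=12: min(r-i=1, Z[2]=0)=0; Z[12]=0
i=13: i≥r, start 0; Z[13]=4 grow→box=[13,17)
i=14: min(r-i=3, Z[1]=0)=0; Z[14]=0
i=15: min(r-i=2, Z[2]=0)=0; Z[15]=0
i=16: min(r-i=1, Z[3]=0)=0; Z[16]=0
i=17: i≥r, start 0; Z[17]=0
i=18: i≥r, start 0; Z[18]=1 grow→box=[18,19)
i=19: i≥r, start 0; Z[19]=0
i=20: i≥r, start 0; Z[20]=3 grow→box=[20,23)
i=21: min(r-i=2, Z[1]=0)=0; Z[21]=0
i=22: min(r-i=1, Z[2]=0)=0; Z[22]=0
i=23: i≥r, start 0; Z[23]=1 grow→box=[23,24)
i=24: i≥r, start 0; Z[24]=0
i=25: i≥r, start 0; Z[25]=0
i=26: i≥r, start 0; Z[26]=0
i=27: i≥r, start 0; Z[27]=2 grow→box=[27,29)
i=28: min(r-i=1, Z[1]=0)=0; Z[28]=0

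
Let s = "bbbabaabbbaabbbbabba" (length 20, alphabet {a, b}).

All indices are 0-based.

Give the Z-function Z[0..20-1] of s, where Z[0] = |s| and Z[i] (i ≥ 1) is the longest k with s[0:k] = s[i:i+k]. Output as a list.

Z[0]=20
i=1: i≥r, start 0; Z[1]=2 grow→box=[1,3)
i=2: min(r-i=1, Z[1]=2)=1; Z[2]=1
i=3: i≥r, start 0; Z[3]=0
i=4: i≥r, start 0; Z[4]=1 grow→box=[4,5)
i=5: i≥r, start 0; Z[5]=0
i=6: i≥r, start 0; Z[6]=0
i=7: i≥r, start 0; Z[7]=4 grow→box=[7,11)
i=8: min(r-i=3, Z[1]=2)=2; Z[8]=2
i=9: min(r-i=2, Z[2]=1)=1; Z[9]=1
i=10: min(r-i=1, Z[3]=0)=0; Z[10]=0
i=11: i≥r, start 0; Z[11]=0
i=12: i≥r, start 0; Z[12]=3 grow→box=[12,15)
i=13: min(r-i=2, Z[1]=2)=2; Z[13]=5 grow→box=[13,18)
i=14: min(r-i=4, Z[1]=2)=2; Z[14]=2
i=15: min(r-i=3, Z[2]=1)=1; Z[15]=1
i=16: min(r-i=2, Z[3]=0)=0; Z[16]=0
i=17: min(r-i=1, Z[4]=1)=1; Z[17]=2 grow→box=[17,19)
i=18: min(r-i=1, Z[1]=2)=1; Z[18]=1
i=19: i≥r, start 0; Z[19]=0

[20, 2, 1, 0, 1, 0, 0, 4, 2, 1, 0, 0, 3, 5, 2, 1, 0, 2, 1, 0]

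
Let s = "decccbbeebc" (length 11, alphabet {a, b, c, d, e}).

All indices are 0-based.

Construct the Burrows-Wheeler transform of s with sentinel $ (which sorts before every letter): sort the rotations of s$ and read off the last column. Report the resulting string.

rank  rotation      last
    0  $decccbbeebc  c
    1  bbeebc$deccc  c
    2  bc$decccbbee  e
    3  beebc$decccb  b
    4  c$decccbbeeb  b
    5  cbbeebc$decc  c
    6  ccbbeebc$dec  c
    7  cccbbeebc$de  e
    8  decccbbeebc$  $
    9  ebc$decccbbe  e
   10  ecccbbeebc$d  d
   11  eebc$decccbb  b

ccebbcce$edb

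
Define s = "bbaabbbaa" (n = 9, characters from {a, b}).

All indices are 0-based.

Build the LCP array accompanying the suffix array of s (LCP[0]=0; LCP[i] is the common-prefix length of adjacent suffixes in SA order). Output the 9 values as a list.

[0, 1, 2, 1, 0, 3, 1, 4, 2]

sorted suffixes:
  #0 SA[0]=8  'a'
  #1 SA[1]=7  'aa'
  #2 SA[2]=2  'aabbbaa'
  #3 SA[3]=3  'abbbaa'
  #4 SA[4]=6  'baa'
  #5 SA[5]=1  'baabbbaa'
  #6 SA[6]=5  'bbaa'
  #7 SA[7]=0  'bbaabbbaa'
  #8 SA[8]=4  'bbbaa'

SA = [8, 7, 2, 3, 6, 1, 5, 0, 4]
[i] adj suffixes → lcp
  [1] 8/7 → 1 ('a')
  [2] 7/2 → 2 ('aa')
  [3] 2/3 → 1 ('a')
  [4] 3/6 → 0 ('')
  [5] 6/1 → 3 ('baa')
  [6] 1/5 → 1 ('b')
  [7] 5/0 → 4 ('bbaa')
  [8] 0/4 → 2 ('bb')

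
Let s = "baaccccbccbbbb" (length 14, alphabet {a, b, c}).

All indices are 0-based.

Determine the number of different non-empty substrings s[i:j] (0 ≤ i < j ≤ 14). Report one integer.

sorted suffixes:
  #0 SA[0]=1  'aaccccbccbbbb'
  #1 SA[1]=2  'accccbccbbbb'
  #2 SA[2]=13  'b'
  #3 SA[3]=0  'baaccccbccbbbb'
  #4 SA[4]=12  'bb'
  #5 SA[5]=11  'bbb'
  #6 SA[6]=10  'bbbb'
  #7 SA[7]=7  'bccbbbb'
  #8 SA[8]=9  'cbbbb'
  #9 SA[9]=6  'cbccbbbb'
  #10 SA[10]=8  'ccbbbb'
  #11 SA[11]=5  'ccbccbbbb'
  #12 SA[12]=4  'cccbccbbbb'
  #13 SA[13]=3  'ccccbccbbbb'

SA = [1, 2, 13, 0, 12, 11, 10, 7, 9, 6, 8, 5, 4, 3]
rank  pair      lcp
   1  s[1:],s[2:]  1  'a'
   2  s[2:],s[13:]  0  ''
   3  s[13:],s[0:]  1  'b'
   4  s[0:],s[12:]  1  'b'
   5  s[12:],s[11:]  2  'bb'
   6  s[11:],s[10:]  3  'bbb'
   7  s[10:],s[7:]  1  'b'
   8  s[7:],s[9:]  0  ''
   9  s[9:],s[6:]  2  'cb'
  10  s[6:],s[8:]  1  'c'
  11  s[8:],s[5:]  3  'ccb'
  12  s[5:],s[4:]  2  'cc'
  13  s[4:],s[3:]  3  'ccc'

n(n+1)/2 = 14·15/2 = 105
Σ LCP = 0 + 1 + 0 + 1 + 1 + 2 + 3 + 1 + 0 + 2 + 1 + 3 + 2 + 3 = 20
distinct = 105 − 20 = 85

85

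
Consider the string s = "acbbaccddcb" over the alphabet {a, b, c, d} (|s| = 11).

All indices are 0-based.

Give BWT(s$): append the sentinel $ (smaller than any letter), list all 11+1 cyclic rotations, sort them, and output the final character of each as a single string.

b$bcbcdaacdc

rank  rotation      last
    0  $acbbaccddcb  b
    1  acbbaccddcb$  $
    2  accddcb$acbb  b
    3  b$acbbaccddc  c
    4  baccddcb$acb  b
    5  bbaccddcb$ac  c
    6  cb$acbbaccdd  d
    7  cbbaccddcb$a  a
    8  ccddcb$acbba  a
    9  cddcb$acbbac  c
   10  dcb$acbbaccd  d
   11  ddcb$acbbacc  c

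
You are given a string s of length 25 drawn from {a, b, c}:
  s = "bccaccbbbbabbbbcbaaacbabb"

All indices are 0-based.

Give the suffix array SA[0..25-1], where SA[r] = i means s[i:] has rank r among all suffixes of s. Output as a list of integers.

rank | idx | suffix
   0 |  17 | aaacbabb
   1 |  18 | aacbabb
   2 |  22 | abb
   3 |  10 | abbbbcbaaacbabb
   4 |  19 | acbabb
   5 |   3 | accbbbbabbbbcbaaacbabb
   6 |  24 | b
   7 |  16 | baaacbabb
   8 |  21 | babb
   9 |   9 | babbbbcbaaacbabb
  10 |  23 | bb
  11 |   8 | bbabbbbcbaaacbabb
  12 |   7 | bbbabbbbcbaaacbabb
  13 |   6 | bbbbabbbbcbaaacbabb
  14 |  11 | bbbbcbaaacbabb
  15 |  12 | bbbcbaaacbabb
  16 |  13 | bbcbaaacbabb
  17 |  14 | bcbaaacbabb
  18 |   0 | bccaccbbbbabbbbcbaaacbabb
  19 |   2 | caccbbbbabbbbcbaaacbabb
  20 |  15 | cbaaacbabb
  21 |  20 | cbabb
  22 |   5 | cbbbbabbbbcbaaacbabb
  23 |   1 | ccaccbbbbabbbbcbaaacbabb
  24 |   4 | ccbbbbabbbbcbaaacbabb

[17, 18, 22, 10, 19, 3, 24, 16, 21, 9, 23, 8, 7, 6, 11, 12, 13, 14, 0, 2, 15, 20, 5, 1, 4]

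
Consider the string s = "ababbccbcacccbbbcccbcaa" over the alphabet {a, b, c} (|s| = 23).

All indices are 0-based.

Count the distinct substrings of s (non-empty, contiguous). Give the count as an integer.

sorted suffixes:
  #0 SA[0]=22  'a'
  #1 SA[1]=21  'aa'
  #2 SA[2]=0  'ababbccbcacccbbbcccbcaa'
  #3 SA[3]=2  'abbccbcacccbbbcccbcaa'
  #4 SA[4]=9  'acccbbbcccbcaa'
  #5 SA[5]=1  'babbccbcacccbbbcccbcaa'
  #6 SA[6]=13  'bbbcccbcaa'
  #7 SA[7]=3  'bbccbcacccbbbcccbcaa'
  #8 SA[8]=14  'bbcccbcaa'
  #9 SA[9]=19  'bcaa'
  #10 SA[10]=7  'bcacccbbbcccbcaa'
  #11 SA[11]=4  'bccbcacccbbbcccbcaa'
  #12 SA[12]=15  'bcccbcaa'
  #13 SA[13]=20  'caa'
  #14 SA[14]=8  'cacccbbbcccbcaa'
  #15 SA[15]=12  'cbbbcccbcaa'
  #16 SA[16]=18  'cbcaa'
  #17 SA[17]=6  'cbcacccbbbcccbcaa'
  #18 SA[18]=11  'ccbbbcccbcaa'
  #19 SA[19]=17  'ccbcaa'
  #20 SA[20]=5  'ccbcacccbbbcccbcaa'
  #21 SA[21]=10  'cccbbbcccbcaa'
  #22 SA[22]=16  'cccbcaa'

SA = [22, 21, 0, 2, 9, 1, 13, 3, 14, 19, 7, 4, 15, 20, 8, 12, 18, 6, 11, 17, 5, 10, 16]
rank  pair      lcp
   1  s[22:],s[21:]  1  'a'
   2  s[21:],s[0:]  1  'a'
   3  s[0:],s[2:]  2  'ab'
   4  s[2:],s[9:]  1  'a'
   5  s[9:],s[1:]  0  ''
   6  s[1:],s[13:]  1  'b'
   7  s[13:],s[3:]  2  'bb'
   8  s[3:],s[14:]  4  'bbcc'
   9  s[14:],s[19:]  1  'b'
  10  s[19:],s[7:]  3  'bca'
  11  s[7:],s[4:]  2  'bc'
  12  s[4:],s[15:]  3  'bcc'
  13  s[15:],s[20:]  0  ''
  14  s[20:],s[8:]  2  'ca'
  15  s[8:],s[12:]  1  'c'
  16  s[12:],s[18:]  2  'cb'
  17  s[18:],s[6:]  4  'cbca'
  18  s[6:],s[11:]  1  'c'
  19  s[11:],s[17:]  3  'ccb'
  20  s[17:],s[5:]  5  'ccbca'
  21  s[5:],s[10:]  2  'cc'
  22  s[10:],s[16:]  4  'cccb'

n(n+1)/2 = 23·24/2 = 276
Σ LCP = 0 + 1 + 1 + 2 + 1 + 0 + 1 + 2 + 4 + 1 + 3 + 2 + 3 + 0 + 2 + 1 + 2 + 4 + 1 + 3 + 5 + 2 + 4 = 45
distinct = 276 − 45 = 231

231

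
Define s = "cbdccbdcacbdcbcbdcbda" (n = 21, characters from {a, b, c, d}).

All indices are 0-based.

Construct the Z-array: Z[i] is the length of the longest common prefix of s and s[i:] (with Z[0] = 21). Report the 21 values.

Z[0]=21
i=1: outside box; Z[1]=0
i=2: outside box; Z[2]=0
i=3: outside box; Z[3]=1 grow→box=[3,4)
i=4: outside box; Z[4]=4 grow→box=[4,8)
i=5: min(r-i=3, Z[1]=0)=0; Z[5]=0
i=6: min(r-i=2, Z[2]=0)=0; Z[6]=0
i=7: min(r-i=1, Z[3]=1)=1; Z[7]=1
i=8: outside box; Z[8]=0
i=9: outside box; Z[9]=4 grow→box=[9,13)
i=10: min(r-i=3, Z[1]=0)=0; Z[10]=0
i=11: min(r-i=2, Z[2]=0)=0; Z[11]=0
i=12: min(r-i=1, Z[3]=1)=1; Z[12]=2 grow→box=[12,14)
i=13: min(r-i=1, Z[1]=0)=0; Z[13]=0
i=14: outside box; Z[14]=4 grow→box=[14,18)
i=15: min(r-i=3, Z[1]=0)=0; Z[15]=0
i=16: min(r-i=2, Z[2]=0)=0; Z[16]=0
i=17: min(r-i=1, Z[3]=1)=1; Z[17]=3 grow→box=[17,20)
i=18: min(r-i=2, Z[1]=0)=0; Z[18]=0
i=19: min(r-i=1, Z[2]=0)=0; Z[19]=0
i=20: outside box; Z[20]=0

[21, 0, 0, 1, 4, 0, 0, 1, 0, 4, 0, 0, 2, 0, 4, 0, 0, 3, 0, 0, 0]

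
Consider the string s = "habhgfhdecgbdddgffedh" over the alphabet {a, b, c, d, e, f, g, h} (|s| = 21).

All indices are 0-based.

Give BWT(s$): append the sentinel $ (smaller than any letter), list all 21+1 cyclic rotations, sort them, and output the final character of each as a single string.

rank  rotation                last
    0  $habhgfhdecgbdddgffedh  h
    1  abhgfhdecgbdddgffedh$h  h
    2  bdddgffedh$habhgfhdecg  g
    3  bhgfhdecgbdddgffedh$ha  a
    4  cgbdddgffedh$habhgfhde  e
    5  dddgffedh$habhgfhdecgb  b
    6  ddgffedh$habhgfhdecgbd  d
    7  decgbdddgffedh$habhgfh  h
    8  dgffedh$habhgfhdecgbdd  d
    9  dh$habhgfhdecgbdddgffe  e
   10  ecgbdddgffedh$habhgfhd  d
   11  edh$habhgfhdecgbdddgff  f
   12  fedh$habhgfhdecgbdddgf  f
   13  ffedh$habhgfhdecgbdddg  g
   14  fhdecgbdddgffedh$habhg  g
   15  gbdddgffedh$habhgfhdec  c
   16  gffedh$habhgfhdecgbddd  d
   17  gfhdecgbdddgffedh$habh  h
   18  h$habhgfhdecgbdddgffed  d
   19  habhgfhdecgbdddgffedh$  $
   20  hdecgbdddgffedh$habhgf  f
   21  hgfhdecgbdddgffedh$hab  b

hhgaebdhdedffggcdhd$fb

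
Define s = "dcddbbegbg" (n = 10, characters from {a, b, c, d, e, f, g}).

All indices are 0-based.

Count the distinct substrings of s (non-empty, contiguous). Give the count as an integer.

rank | idx | suffix
   0 |   4 | bbegbg
   1 |   5 | begbg
   2 |   8 | bg
   3 |   1 | cddbbegbg
   4 |   3 | dbbegbg
   5 |   0 | dcddbbegbg
   6 |   2 | ddbbegbg
   7 |   6 | egbg
   8 |   9 | g
   9 |   7 | gbg

SA = [4, 5, 8, 1, 3, 0, 2, 6, 9, 7]
[i] adj suffixes → lcp
  [1] 4/5 → 1 ('b')
  [2] 5/8 → 1 ('b')
  [3] 8/1 → 0 ('')
  [4] 1/3 → 0 ('')
  [5] 3/0 → 1 ('d')
  [6] 0/2 → 1 ('d')
  [7] 2/6 → 0 ('')
  [8] 6/9 → 0 ('')
  [9] 9/7 → 1 ('g')

n(n+1)/2 = 10·11/2 = 55
Σ LCP = 0 + 1 + 1 + 0 + 0 + 1 + 1 + 0 + 0 + 1 = 5
distinct = 55 − 5 = 50

50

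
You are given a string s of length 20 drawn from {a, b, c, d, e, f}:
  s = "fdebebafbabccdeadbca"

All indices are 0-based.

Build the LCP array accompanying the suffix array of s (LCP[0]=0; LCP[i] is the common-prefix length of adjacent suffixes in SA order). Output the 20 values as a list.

[0, 1, 1, 1, 0, 2, 1, 2, 1, 0, 1, 1, 0, 1, 2, 0, 1, 2, 0, 1]

sorted suffixes:
  #0 SA[0]=19  'a'
  #1 SA[1]=9  'abccdeadbca'
  #2 SA[2]=15  'adbca'
  #3 SA[3]=6  'afbabccdeadbca'
  #4 SA[4]=8  'babccdeadbca'
  #5 SA[5]=5  'bafbabccdeadbca'
  #6 SA[6]=17  'bca'
  #7 SA[7]=10  'bccdeadbca'
  #8 SA[8]=3  'bebafbabccdeadbca'
  #9 SA[9]=18  'ca'
  #10 SA[10]=11  'ccdeadbca'
  #11 SA[11]=12  'cdeadbca'
  #12 SA[12]=16  'dbca'
  #13 SA[13]=13  'deadbca'
  #14 SA[14]=1  'debebafbabccdeadbca'
  #15 SA[15]=14  'eadbca'
  #16 SA[16]=4  'ebafbabccdeadbca'
  #17 SA[17]=2  'ebebafbabccdeadbca'
  #18 SA[18]=7  'fbabccdeadbca'
  #19 SA[19]=0  'fdebebafbabccdeadbca'

SA = [19, 9, 15, 6, 8, 5, 17, 10, 3, 18, 11, 12, 16, 13, 1, 14, 4, 2, 7, 0]
[i] adj suffixes → lcp
  [1] 19/9 → 1 ('a')
  [2] 9/15 → 1 ('a')
  [3] 15/6 → 1 ('a')
  [4] 6/8 → 0 ('')
  [5] 8/5 → 2 ('ba')
  [6] 5/17 → 1 ('b')
  [7] 17/10 → 2 ('bc')
  [8] 10/3 → 1 ('b')
  [9] 3/18 → 0 ('')
  [10] 18/11 → 1 ('c')
  [11] 11/12 → 1 ('c')
  [12] 12/16 → 0 ('')
  [13] 16/13 → 1 ('d')
  [14] 13/1 → 2 ('de')
  [15] 1/14 → 0 ('')
  [16] 14/4 → 1 ('e')
  [17] 4/2 → 2 ('eb')
  [18] 2/7 → 0 ('')
  [19] 7/0 → 1 ('f')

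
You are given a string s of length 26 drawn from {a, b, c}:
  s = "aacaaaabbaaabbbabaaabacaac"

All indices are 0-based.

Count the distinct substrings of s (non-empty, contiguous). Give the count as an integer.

290

rank | idx | suffix
   0 |   3 | aaaabbaaabbbabaaabacaac
   1 |  17 | aaabacaac
   2 |   4 | aaabbaaabbbabaaabacaac
   3 |   9 | aaabbbabaaabacaac
   4 |  18 | aabacaac
   5 |   5 | aabbaaabbbabaaabacaac
   6 |  10 | aabbbabaaabacaac
   7 |  23 | aac
   8 |   0 | aacaaaabbaaabbbabaaabacaac
   9 |  15 | abaaabacaac
  10 |  19 | abacaac
  11 |   6 | abbaaabbbabaaabacaac
  12 |  11 | abbbabaaabacaac
  13 |  24 | ac
  14 |   1 | acaaaabbaaabbbabaaabacaac
  15 |  21 | acaac
  16 |  16 | baaabacaac
  17 |   8 | baaabbbabaaabacaac
  18 |  14 | babaaabacaac
  19 |  20 | bacaac
  20 |   7 | bbaaabbbabaaabacaac
  21 |  13 | bbabaaabacaac
  22 |  12 | bbbabaaabacaac
  23 |  25 | c
  24 |   2 | caaaabbaaabbbabaaabacaac
  25 |  22 | caac

SA = [3, 17, 4, 9, 18, 5, 10, 23, 0, 15, 19, 6, 11, 24, 1, 21, 16, 8, 14, 20, 7, 13, 12, 25, 2, 22]
rank  pair      lcp
   1  s[3:],s[17:]  3  'aaa'
   2  s[17:],s[4:]  4  'aaab'
   3  s[4:],s[9:]  5  'aaabb'
   4  s[9:],s[18:]  2  'aa'
   5  s[18:],s[5:]  3  'aab'
   6  s[5:],s[10:]  4  'aabb'
   7  s[10:],s[23:]  2  'aa'
   8  s[23:],s[0:]  3  'aac'
   9  s[0:],s[15:]  1  'a'
  10  s[15:],s[19:]  3  'aba'
  11  s[19:],s[6:]  2  'ab'
  12  s[6:],s[11:]  3  'abb'
  13  s[11:],s[24:]  1  'a'
  14  s[24:],s[1:]  2  'ac'
  15  s[1:],s[21:]  4  'acaa'
  16  s[21:],s[16:]  0  ''
  17  s[16:],s[8:]  5  'baaab'
  18  s[8:],s[14:]  2  'ba'
  19  s[14:],s[20:]  2  'ba'
  20  s[20:],s[7:]  1  'b'
  21  s[7:],s[13:]  3  'bba'
  22  s[13:],s[12:]  2  'bb'
  23  s[12:],s[25:]  0  ''
  24  s[25:],s[2:]  1  'c'
  25  s[2:],s[22:]  3  'caa'

n(n+1)/2 = 26·27/2 = 351
Σ LCP = 0 + 3 + 4 + 5 + 2 + 3 + 4 + 2 + 3 + 1 + 3 + 2 + 3 + 1 + 2 + 4 + 0 + 5 + 2 + 2 + 1 + 3 + 2 + 0 + 1 + 3 = 61
distinct = 351 − 61 = 290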